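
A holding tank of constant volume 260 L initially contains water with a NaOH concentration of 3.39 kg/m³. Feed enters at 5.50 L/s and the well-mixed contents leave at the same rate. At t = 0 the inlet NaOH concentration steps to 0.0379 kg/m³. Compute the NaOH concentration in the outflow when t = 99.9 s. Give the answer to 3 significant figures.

0.443 kg/m³

Mass balance on the solute (V constant): V dC/dt = Q(C_in − C).
Rewrite as dC/dt + C/τ = C_in/τ, τ = V/Q = 47.273 s.
Solution: C(t) = C_in + (C₀ − C_in) e^(−t/τ).
C(99.9) = 0.0379 + (3.39 − 0.0379)·e^(−99.9/47.273) = 0.0379 + (3.3521)·0.12084 = 0.44298 kg/m³.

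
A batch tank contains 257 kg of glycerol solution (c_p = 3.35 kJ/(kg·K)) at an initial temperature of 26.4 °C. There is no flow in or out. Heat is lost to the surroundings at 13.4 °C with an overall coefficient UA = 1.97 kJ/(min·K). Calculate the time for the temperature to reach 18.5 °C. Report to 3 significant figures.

M c_p dT/dt = −UA(T − T_amb).
τ = M c_p/UA = 437.03 min; T_ss = T_amb = 13.400 °C.
T(t) = T_ss + (T₀ − T_ss)e^(−t/τ); set T = 18.5:
t = −τ ln[(T − T_ss)/(T₀ − T_ss)] = −437.03 · ln(0.39231) = 408.93 min.

409 min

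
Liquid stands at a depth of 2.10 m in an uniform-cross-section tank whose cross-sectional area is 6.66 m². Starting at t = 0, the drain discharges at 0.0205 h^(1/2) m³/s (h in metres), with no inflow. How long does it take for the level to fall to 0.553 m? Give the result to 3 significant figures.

Volume balance on the tank: A dh/dt = −0.0205 √h.
∫ h^(−1/2) dh = −(0.0205/A) ∫ dt, giving 2√h = 2√h₀ − (0.0205/A) t.
t = 2A(√h₀ − √h)/0.0205 = 2·6.66·(√2.10 − √0.553)/0.0205
  = 13.320 × (1.4491 − 0.74364) / 0.0205 = 458.40 s.

458 s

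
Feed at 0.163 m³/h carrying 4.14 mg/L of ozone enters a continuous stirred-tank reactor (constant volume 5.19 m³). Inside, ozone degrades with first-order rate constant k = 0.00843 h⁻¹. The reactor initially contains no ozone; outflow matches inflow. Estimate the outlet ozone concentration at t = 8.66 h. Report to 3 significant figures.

V dC/dt = Q(C_in − C) − k V C.
dC/dt = (Q/V) C_in − (Q/V + k) C; effective rate a = Q/V + k = 0.031407 + 0.00843 = 0.039837 h⁻¹.
C_ss = Q C_in/(Q + kV) = 3.2639 mg/L; C(t) = C_ss + (C₀ − C_ss) e^(−a t).
C(8.66) = 3.2639 + (-3.2639)·e^(−0.039837·8.66) = 3.2639 + (-3.2639)·0.70823 = 0.95231 mg/L.

0.952 mg/L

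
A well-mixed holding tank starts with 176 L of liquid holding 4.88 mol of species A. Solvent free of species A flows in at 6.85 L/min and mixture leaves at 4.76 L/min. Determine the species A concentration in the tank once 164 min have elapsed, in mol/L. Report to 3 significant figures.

Let m(t) be the amount of species A. Volume: V(t) = V₀ + (Q_in − Q_out) t = 176 + 2.0900 t; V(164) = 518.76 L.
Species balance (pure solvent in): dm/dt = −Q_out · m/V(t).
Separate: dm/m = −Q_out dt/V(t) ⇒ ln(m/m₀) = −(Q_out/(Q_in−Q_out)) ln(V/V₀).
m = m₀ (V₀/V)^(Q_out/(Q_in−Q_out)) = 4.88 × (176/518.76)^(2.2775) = 0.41613 mol.
C = m/V = 0.41613/518.76 = 0.00080217 mol/L.

0.000802 mol/L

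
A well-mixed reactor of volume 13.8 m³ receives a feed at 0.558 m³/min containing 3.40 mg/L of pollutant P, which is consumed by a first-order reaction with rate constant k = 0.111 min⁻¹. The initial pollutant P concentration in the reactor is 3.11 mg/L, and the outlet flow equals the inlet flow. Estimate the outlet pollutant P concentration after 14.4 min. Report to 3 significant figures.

V dC/dt = Q(C_in − C) − k V C.
dC/dt = (Q/V) C_in − (Q/V + k) C; effective rate a = Q/V + k = 0.040435 + 0.111 = 0.15143 min⁻¹.
C_ss = Q C_in/(Q + kV) = 0.90784 mg/L; C(t) = C_ss + (C₀ − C_ss) e^(−a t).
C(14.4) = 0.90784 + (2.2022)·e^(−0.15143·14.4) = 0.90784 + (2.2022)·0.11297 = 1.1566 mg/L.

1.16 mg/L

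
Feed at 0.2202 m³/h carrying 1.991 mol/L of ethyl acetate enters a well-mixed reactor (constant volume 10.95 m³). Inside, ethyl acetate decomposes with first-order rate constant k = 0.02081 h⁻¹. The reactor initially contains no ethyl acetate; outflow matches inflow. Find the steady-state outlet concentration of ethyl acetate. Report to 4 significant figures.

0.9785 mol/L

Accumulation = in − out − consumed: V dC/dt = Q C_in − Q C − k V C.
At steady state: 0 = Q C_in − (Q + kV) C_ss, so C_ss = Q C_in/(Q + kV).
C_ss = 0.2202·1.991/(0.2202 + 0.02081·10.95) = 0.438418/0.448070 = 0.978460 mol/L.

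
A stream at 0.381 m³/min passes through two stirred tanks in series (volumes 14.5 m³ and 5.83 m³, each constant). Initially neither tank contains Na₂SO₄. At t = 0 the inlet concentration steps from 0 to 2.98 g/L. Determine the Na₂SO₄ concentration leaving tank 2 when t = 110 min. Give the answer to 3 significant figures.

Species balance on tank i: dCᵢ/dt = (Cᵢ₋₁ − Cᵢ)/τᵢ with τᵢ = Vᵢ/Q.
τ₁ = 14.5/0.381 = 38.058 min; τ₂ = 5.83/0.381 = 15.302 min.
Solving the cascade with C₁(0)=C₂(0)=0 gives C₂(t) = C_in[1 − (τ₁ e^(−t/τ₁) − τ₂ e^(−t/τ₂))/(τ₁ − τ₂)].
At t = 110: e^(−t/τ₁) = 0.055557, e^(−t/τ₂) = 0.00075509.
C₂ = 2.98·[1 − (38.058·0.055557 − 15.302·0.00075509)/(22.756)] = 2.98·0.90759 = 2.7046 g/L.

2.70 g/L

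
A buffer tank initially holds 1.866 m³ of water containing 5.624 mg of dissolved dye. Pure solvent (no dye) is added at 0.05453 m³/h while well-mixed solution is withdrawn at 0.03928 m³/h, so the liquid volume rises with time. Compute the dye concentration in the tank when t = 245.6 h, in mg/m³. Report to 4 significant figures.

Let m(t) be the amount of dye. Volume: V(t) = V₀ + (Q_in − Q_out) t = 1.866 + 0.0152500 t; V(245.6) = 5.61140 m³.
Species balance (pure solvent in): dm/dt = −Q_out · m/V(t).
Separate: dm/m = −Q_out dt/V(t) ⇒ ln(m/m₀) = −(Q_out/(Q_in−Q_out)) ln(V/V₀).
m = m₀ (V₀/V)^(Q_out/(Q_in−Q_out)) = 5.624 × (1.866/5.61140)^(2.57574) = 0.329937 mg.
C = m/V = 0.329937/5.61140 = 0.0587977 mg/m³.

0.05880 mg/m³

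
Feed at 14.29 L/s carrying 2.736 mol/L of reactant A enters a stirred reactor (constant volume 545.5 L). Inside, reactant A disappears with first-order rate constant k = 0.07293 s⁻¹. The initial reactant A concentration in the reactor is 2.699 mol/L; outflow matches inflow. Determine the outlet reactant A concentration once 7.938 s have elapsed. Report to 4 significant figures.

V dC/dt = Q(C_in − C) − k V C.
This is linear with rate a = Q/V + k = 0.0991262 s⁻¹.
C_ss = Q C_in/(Q + kV) = 0.723045 mol/L; C(t) = C_ss + (C₀ − C_ss) e^(−a t).
C(7.938) = 0.723045 + (1.97596)·e^(−0.0991262·7.938) = 0.723045 + (1.97596)·0.455271 = 1.62264 mol/L.

1.623 mol/L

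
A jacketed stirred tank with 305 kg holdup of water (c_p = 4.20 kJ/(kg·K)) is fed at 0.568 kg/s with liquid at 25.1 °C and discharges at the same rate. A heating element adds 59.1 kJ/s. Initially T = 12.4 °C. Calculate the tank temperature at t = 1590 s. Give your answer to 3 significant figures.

M c_p dT/dt = ṁ c_p (T_in − T) + Q̇.
Rearrange: dT/dt = (T_ss − T)/τ with τ = M/ṁ = 536.97 s and T_ss = T_in + Q̇/(ṁ c_p) = 49.874 °C.
This is linear first-order; T(t) = T_ss + (T₀ − T_ss) e^(−t/τ).
T(1590) = 49.874 + (-37.474)·e^(−1590/536.97) = 49.874 + (-37.474)·0.051765 = 47.934 °C.

47.9 °C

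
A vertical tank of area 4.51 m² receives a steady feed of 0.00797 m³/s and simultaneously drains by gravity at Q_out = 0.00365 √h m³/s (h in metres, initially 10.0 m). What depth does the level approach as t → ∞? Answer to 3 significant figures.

Mass balance (ρ constant): A dh/dt = Q_in − 0.00365 √h. At steady state dh/dt = 0:
Q_in = 0.00365 √h_ss ⇒ √h_ss = 0.00797/0.00365 = 2.1836.
h_ss = 2.1836² = 4.7679 m. (Since h₀ = 10.0 m > h_ss, the level will fall toward this value.)

4.77 m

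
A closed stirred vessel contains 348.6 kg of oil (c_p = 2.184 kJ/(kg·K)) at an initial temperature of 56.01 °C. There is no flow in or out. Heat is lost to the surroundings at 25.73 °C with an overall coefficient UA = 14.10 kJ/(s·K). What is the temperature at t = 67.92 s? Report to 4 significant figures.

34.34 °C

First-law balance (no shaft work): M c_p dT/dt = −UA(T − T_amb).
dT/dt = (T_ss − T)/τ with T_ss = T_amb = 25.7300 °C, τ = M c_p/UA = 348.6·2.184/14.10 = 53.9959 s.
T approaches T_ss exponentially: T(t) = T_ss + (T₀ − T_ss) e^(−t/τ).
T(67.92) = 25.7300 + (30.2800)·0.284258 = 34.3373 °C.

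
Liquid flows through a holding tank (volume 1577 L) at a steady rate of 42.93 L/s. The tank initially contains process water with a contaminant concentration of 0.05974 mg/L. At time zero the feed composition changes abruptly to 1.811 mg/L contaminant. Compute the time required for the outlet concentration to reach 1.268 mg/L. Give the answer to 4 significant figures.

Species balance on the tank: V dC/dt = Q(C_in − C), so τ = V/Q = 36.7342 s.
C(t) = C_in + (C₀ − C_in) e^(−t/τ). Set C = 1.268 and solve for t:
e^(−t/τ) = (C − C_in)/(C₀ − C_in) = (1.268 − 1.811)/(0.05974 − 1.811) = 0.310062
t = −τ ln(…) = 36.7342 × 1.17098 = 43.0151 s.

43.02 s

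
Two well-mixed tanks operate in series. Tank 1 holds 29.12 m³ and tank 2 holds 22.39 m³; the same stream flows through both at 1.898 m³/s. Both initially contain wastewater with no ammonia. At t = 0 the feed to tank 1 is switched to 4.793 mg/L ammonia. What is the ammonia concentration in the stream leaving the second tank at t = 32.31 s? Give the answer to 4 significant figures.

Each tank obeys Vᵢ dCᵢ/dt = Q(Cᵢ₋₁ − Cᵢ), so τᵢ = Vᵢ/Q.
τ₁ = 29.12/1.898 = 15.3425 s; τ₂ = 22.39/1.898 = 11.7966 s.
Solving the cascade with C₁(0)=C₂(0)=0 gives C₂(t) = C_in[1 − (τ₁ e^(−t/τ₁) − τ₂ e^(−t/τ₂))/(τ₁ − τ₂)].
At t = 32.31: e^(−t/τ₁) = 0.121734, e^(−t/τ₂) = 0.0646402.
C₂ = 4.793·[1 − (15.3425·0.121734 − 11.7966·0.0646402)/(3.54584)] = 4.793·0.688322 = 3.29913 mg/L.

3.299 mg/L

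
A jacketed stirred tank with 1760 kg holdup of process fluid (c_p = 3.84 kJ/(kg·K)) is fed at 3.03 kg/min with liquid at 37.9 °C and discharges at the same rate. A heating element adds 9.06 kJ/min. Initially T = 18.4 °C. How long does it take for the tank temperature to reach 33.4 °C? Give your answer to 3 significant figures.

782 min

Energy balance: M c_p dT/dt = ṁ c_p (T_in − T) + 9.06.
τ = M/ṁ = 580.86 min; T_ss = T_in + Q̇/(ṁ c_p) = 38.679 °C.
T(t) = T_ss + (T₀ − T_ss) e^(−t/τ). Set T = 33.4:
e^(−t/τ) = (33.4 − 38.679)/(18.4 − 38.679) = 0.26031
t = −580.86 · ln(0.26031) = 781.77 min.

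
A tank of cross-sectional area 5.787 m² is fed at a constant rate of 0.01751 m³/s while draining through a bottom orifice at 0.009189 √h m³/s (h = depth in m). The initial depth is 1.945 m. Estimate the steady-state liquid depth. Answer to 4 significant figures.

A dh/dt = Q_in − 0.009189 √h. Steady state requires inflow = outflow:
Q_in = 0.009189 √h_ss ⇒ √h_ss = 0.01751/0.009189 = 1.90554.
h_ss = 1.90554² = 3.63108 m. (Since h₀ = 1.945 m < h_ss, the level will rise toward this value.)

3.631 m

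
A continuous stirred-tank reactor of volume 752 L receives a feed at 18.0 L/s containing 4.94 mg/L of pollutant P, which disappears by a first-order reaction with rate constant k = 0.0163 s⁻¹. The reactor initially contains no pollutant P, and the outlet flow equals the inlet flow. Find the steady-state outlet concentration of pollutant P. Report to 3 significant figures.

Species balance: V dC/dt = Q C_in − Q C − k V C.
At steady state: 0 = Q C_in − (Q + kV) C_ss, so C_ss = Q C_in/(Q + kV).
C_ss = 18.0·4.94/(18.0 + 0.0163·752) = 88.920/30.258 = 2.9388 mg/L.

2.94 mg/L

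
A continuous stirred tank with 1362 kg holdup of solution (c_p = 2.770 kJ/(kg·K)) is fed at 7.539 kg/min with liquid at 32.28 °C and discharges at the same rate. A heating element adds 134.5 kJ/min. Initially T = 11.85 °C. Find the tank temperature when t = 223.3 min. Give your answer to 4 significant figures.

Unsteady energy balance on the tank contents: M c_p dT/dt = ṁ c_p (T_in − T) + 134.5.
Rearrange: dT/dt = (T_ss − T)/τ with τ = M/ṁ = 180.661 min and T_ss = T_in + Q̇/(ṁ c_p) = 38.7206 °C.
Solution: T(t) = T_ss + (T₀ − T_ss) e^(−t/τ).
T(223.3) = 38.7206 + (-26.8706)·e^(−223.3/180.661) = 38.7206 + (-26.8706)·0.290538 = 30.9137 °C.

30.91 °C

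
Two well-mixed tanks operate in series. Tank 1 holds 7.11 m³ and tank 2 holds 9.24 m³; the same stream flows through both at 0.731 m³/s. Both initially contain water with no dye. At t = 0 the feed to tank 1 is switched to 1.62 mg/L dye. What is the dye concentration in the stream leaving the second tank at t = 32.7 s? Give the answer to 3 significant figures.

1.28 mg/L

Species balance on tank i: dCᵢ/dt = (Cᵢ₋₁ − Cᵢ)/τᵢ with τᵢ = Vᵢ/Q.
τ₁ = 7.11/0.731 = 9.7264 s; τ₂ = 9.24/0.731 = 12.640 s.
Tank 1: C₁ = C_in(1 − e^(−t/τ₁)). Tank 2 (τ₁ ≠ τ₂): C₂ = C_in[1 − (τ₁ e^(−t/τ₁) − τ₂ e^(−t/τ₂))/(τ₁ − τ₂)].
At t = 32.7: e^(−t/τ₁) = 0.034666, e^(−t/τ₂) = 0.075247.
C₂ = 1.62·[1 − (9.7264·0.034666 − 12.640·0.075247)/(-2.9138)] = 1.62·0.78929 = 1.2787 mg/L.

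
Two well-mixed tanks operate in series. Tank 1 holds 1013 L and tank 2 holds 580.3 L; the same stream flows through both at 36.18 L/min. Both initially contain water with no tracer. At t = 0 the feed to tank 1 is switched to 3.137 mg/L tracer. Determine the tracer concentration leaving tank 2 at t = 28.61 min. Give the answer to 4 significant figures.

Species balance on tank i: dCᵢ/dt = (Cᵢ₋₁ − Cᵢ)/τᵢ with τᵢ = Vᵢ/Q.
τ₁ = 1013/36.18 = 27.9989 min; τ₂ = 580.3/36.18 = 16.0392 min.
Tank 1: C₁ = C_in(1 − e^(−t/τ₁)). Tank 2 (τ₁ ≠ τ₂): C₂ = C_in[1 − (τ₁ e^(−t/τ₁) − τ₂ e^(−t/τ₂))/(τ₁ − τ₂)].
At t = 28.61: e^(−t/τ₁) = 0.359937, e^(−t/τ₂) = 0.168007.
C₂ = 3.137·[1 − (27.9989·0.359937 − 16.0392·0.168007)/(11.9596)] = 3.137·0.382663 = 1.20041 mg/L.

1.200 mg/L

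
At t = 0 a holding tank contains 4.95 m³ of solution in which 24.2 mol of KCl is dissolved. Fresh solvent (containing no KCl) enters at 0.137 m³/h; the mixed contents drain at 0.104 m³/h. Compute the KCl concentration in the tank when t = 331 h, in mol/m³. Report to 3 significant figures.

0.0388 mol/m³

Let m(t) be the amount of KCl. Volume: V(t) = V₀ + (Q_in − Q_out) t = 4.95 + 0.033000 t; V(331) = 15.873 m³.
Species balance (pure solvent in): dm/dt = −Q_out · m/V(t).
dm/m = −Q_out dt/(V₀ + 0.033000 t); integrating gives ln(m/m₀) = −(Q_out/(Q_in−Q_out)) ln(V/V₀).
m = m₀ (V₀/V)^(Q_out/(Q_in−Q_out)) = 24.2 × (4.95/15.873)^(3.1515) = 0.61515 mol.
C = m/V = 0.61515/15.873 = 0.038754 mol/m³.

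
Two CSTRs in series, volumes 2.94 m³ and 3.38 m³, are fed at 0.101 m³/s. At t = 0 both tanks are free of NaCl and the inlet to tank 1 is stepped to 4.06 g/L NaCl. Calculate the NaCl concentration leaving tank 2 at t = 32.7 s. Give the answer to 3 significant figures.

Each tank obeys Vᵢ dCᵢ/dt = Q(Cᵢ₋₁ − Cᵢ), so τᵢ = Vᵢ/Q.
τ₁ = 2.94/0.101 = 29.109 s; τ₂ = 3.38/0.101 = 33.465 s.
Solving the cascade with C₁(0)=C₂(0)=0 gives C₂(t) = C_in[1 − (τ₁ e^(−t/τ₁) − τ₂ e^(−t/τ₂))/(τ₁ − τ₂)].
At t = 32.7: e^(−t/τ₁) = 0.32518, e^(−t/τ₂) = 0.37639.
C₂ = 4.06·[1 − (29.109·0.32518 − 33.465·0.37639)/(-4.3564)] = 4.06·0.28146 = 1.1427 g/L.

1.14 g/L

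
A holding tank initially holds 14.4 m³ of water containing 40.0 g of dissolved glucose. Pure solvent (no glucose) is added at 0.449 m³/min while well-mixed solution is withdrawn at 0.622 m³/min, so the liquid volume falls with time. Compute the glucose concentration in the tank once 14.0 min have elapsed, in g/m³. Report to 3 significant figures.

Total volume: dV/dt = Q_in − Q_out = -0.17300 m³/min, so V(t) = 14.4 − 0.17300 t and V(14.0) = 11.978 m³.
No glucose enters, so dm/dt = −Q_out · (m/V).
dm/m = −Q_out dt/(V₀ − 0.17300 t); integrating gives ln(m/m₀) = −(Q_out/(Q_in−Q_out)) ln(V/V₀).
m = m₀ (V₀/V)^(Q_out/(Q_in−Q_out)) = 40.0 × (14.4/11.978)^(-3.5954) = 20.630 g.
C = m/V = 20.630/11.978 = 1.7224 g/m³.

1.72 g/m³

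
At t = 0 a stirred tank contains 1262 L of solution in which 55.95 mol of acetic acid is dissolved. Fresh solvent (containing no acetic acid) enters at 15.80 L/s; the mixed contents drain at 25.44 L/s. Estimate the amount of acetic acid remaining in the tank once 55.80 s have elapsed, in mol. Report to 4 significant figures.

Let m(t) be the amount of acetic acid. Volume: V(t) = V₀ + (Q_in − Q_out) t = 1262 − 9.64000 t; V(55.80) = 724.088 L.
No acetic acid enters, so dm/dt = −Q_out · (m/V).
Separate: dm/m = −Q_out dt/V(t) ⇒ ln(m/m₀) = −(Q_out/(Q_in−Q_out)) ln(V/V₀).
m = m₀ (V₀/V)^(Q_out/(Q_in−Q_out)) = 55.95 × (1262/724.088)^(-2.63900) = 12.9150 mol.

12.91 mol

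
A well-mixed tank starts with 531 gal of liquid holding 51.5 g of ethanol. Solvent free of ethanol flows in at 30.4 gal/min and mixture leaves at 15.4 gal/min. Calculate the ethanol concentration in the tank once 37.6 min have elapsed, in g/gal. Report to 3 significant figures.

Total volume: dV/dt = Q_in − Q_out = 15.000 gal/min, so V(t) = 531 + 15.000 t and V(37.6) = 1095.0 gal.
Solute balance: dm/dt = 0 − Q_out C = −Q_out m/V(t).
dm/m = −Q_out dt/(V₀ + 15.000 t); integrating gives ln(m/m₀) = −(Q_out/(Q_in−Q_out)) ln(V/V₀).
m = m₀ (V₀/V)^(Q_out/(Q_in−Q_out)) = 51.5 × (531/1095.0)^(1.0267) = 24.497 g.
C = m/V = 24.497/1095.0 = 0.022371 g/gal.

0.0224 g/gal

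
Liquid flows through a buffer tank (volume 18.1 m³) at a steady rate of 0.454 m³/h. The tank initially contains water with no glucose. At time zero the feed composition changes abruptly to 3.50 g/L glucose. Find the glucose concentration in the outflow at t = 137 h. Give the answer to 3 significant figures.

3.39 g/L

Unsteady species balance (constant V, well mixed): V dC/dt = Q(C_in − C).
Time constant τ = V/Q = 18.1/0.454 = 39.868 h.
Integrating: C(t) = C_in + (C₀ − C_in) e^(−t/τ).
C(137) = 3.50 + (0 − 3.50)·e^(−137/39.868) = 3.50 + (-3.5000)·0.032182 = 3.3874 g/L.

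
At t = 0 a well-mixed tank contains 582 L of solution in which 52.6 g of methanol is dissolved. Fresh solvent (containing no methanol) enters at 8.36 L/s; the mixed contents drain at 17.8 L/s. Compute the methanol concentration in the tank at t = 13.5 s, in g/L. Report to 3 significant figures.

0.0726 g/L

Let m(t) be the amount of methanol. Volume: V(t) = V₀ + (Q_in − Q_out) t = 582 − 9.4400 t; V(13.5) = 454.56 L.
Species balance (pure solvent in): dm/dt = −Q_out · m/V(t).
dm/m = −Q_out dt/(V₀ − 9.4400 t); integrating gives ln(m/m₀) = −(Q_out/(Q_in−Q_out)) ln(V/V₀).
m = m₀ (V₀/V)^(Q_out/(Q_in−Q_out)) = 52.6 × (582/454.56)^(-1.8856) = 33.007 g.
C = m/V = 33.007/454.56 = 0.072612 g/L.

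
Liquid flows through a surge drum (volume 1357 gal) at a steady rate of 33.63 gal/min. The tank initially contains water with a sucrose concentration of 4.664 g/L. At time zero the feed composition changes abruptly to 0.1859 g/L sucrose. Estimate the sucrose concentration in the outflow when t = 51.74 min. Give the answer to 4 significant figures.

Unsteady species balance (constant V, well mixed): V dC/dt = Q(C_in − C).
Rewrite as dC/dt + C/τ = C_in/τ, τ = V/Q = 40.3509 min.
Integrating: C(t) = C_in + (C₀ − C_in) e^(−t/τ).
C(51.74) = 0.1859 + (4.664 − 0.1859)·e^(−51.74/40.3509) = 0.1859 + (4.47810)·0.277412 = 1.42818 g/L.

1.428 g/L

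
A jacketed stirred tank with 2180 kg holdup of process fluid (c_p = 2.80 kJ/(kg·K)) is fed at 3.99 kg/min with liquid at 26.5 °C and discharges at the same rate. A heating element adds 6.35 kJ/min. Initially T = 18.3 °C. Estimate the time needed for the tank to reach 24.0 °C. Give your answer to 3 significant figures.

574 min

Unsteady energy balance on the tank contents: M c_p dT/dt = ṁ c_p (T_in − T) + 6.35.
τ = M/ṁ = 546.37 min; T_ss = T_in + Q̇/(ṁ c_p) = 27.068 °C.
T(t) = T_ss + (T₀ − T_ss) e^(−t/τ). Set T = 24.0:
e^(−t/τ) = (24.0 − 27.068)/(18.3 − 27.068) = 0.34994
t = −546.37 · ln(0.34994) = 573.68 min.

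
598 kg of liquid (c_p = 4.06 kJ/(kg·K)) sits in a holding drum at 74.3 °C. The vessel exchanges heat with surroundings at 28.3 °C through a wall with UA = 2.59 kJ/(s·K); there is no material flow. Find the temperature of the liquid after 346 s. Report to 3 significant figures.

60.1 °C

M c_p dT/dt = −UA(T − T_amb).
dT/dt = (T_ss − T)/τ with T_ss = T_amb = 28.300 °C, τ = M c_p/UA = 598·4.06/2.59 = 937.41 s.
T approaches T_ss exponentially: T(t) = T_ss + (T₀ − T_ss) e^(−t/τ).
T(346) = 28.300 + (46.000)·0.69135 = 60.102 °C.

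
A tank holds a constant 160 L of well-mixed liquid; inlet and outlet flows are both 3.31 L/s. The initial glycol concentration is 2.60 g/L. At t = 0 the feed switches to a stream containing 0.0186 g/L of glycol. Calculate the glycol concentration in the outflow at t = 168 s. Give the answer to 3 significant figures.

Transient balance on the dissolved component: V dC/dt = Q(C_in − C).
Time constant τ = V/Q = 160/3.31 = 48.338 s.
Solution: C(t) = C_in + (C₀ − C_in) e^(−t/τ).
C(168) = 0.0186 + (2.60 − 0.0186)·e^(−168/48.338) = 0.0186 + (2.5814)·0.030946 = 0.098485 g/L.

0.0985 g/L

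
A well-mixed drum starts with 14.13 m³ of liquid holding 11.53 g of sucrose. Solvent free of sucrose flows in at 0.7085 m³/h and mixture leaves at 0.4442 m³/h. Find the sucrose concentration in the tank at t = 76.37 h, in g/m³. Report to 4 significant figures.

Let m(t) be the amount of sucrose. Volume: V(t) = V₀ + (Q_in − Q_out) t = 14.13 + 0.264300 t; V(76.37) = 34.3146 m³.
Solute balance: dm/dt = 0 − Q_out C = −Q_out m/V(t).
Separate: dm/m = −Q_out dt/V(t) ⇒ ln(m/m₀) = −(Q_out/(Q_in−Q_out)) ln(V/V₀).
m = m₀ (V₀/V)^(Q_out/(Q_in−Q_out)) = 11.53 × (14.13/34.3146)^(1.68067) = 2.59542 g.
C = m/V = 2.59542/34.3146 = 0.0756360 g/m³.

0.07564 g/m³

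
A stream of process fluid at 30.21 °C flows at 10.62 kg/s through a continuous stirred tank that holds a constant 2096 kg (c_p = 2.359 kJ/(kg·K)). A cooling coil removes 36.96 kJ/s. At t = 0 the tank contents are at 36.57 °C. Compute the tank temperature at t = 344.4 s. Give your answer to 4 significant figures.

Heat balance on the well-mixed liquid: M c_p dT/dt = ṁ c_p (T_in − T) − 36.96.
Rearrange: dT/dt = (T_ss − T)/τ with τ = M/ṁ = 197.363 s and T_ss = T_in − Q̇/(ṁ c_p) = 28.7347 °C.
Integrating: T(t) = T_ss + (T₀ − T_ss) e^(−t/τ).
T(344.4) = 28.7347 + (7.83530)·e^(−344.4/197.363) = 28.7347 + (7.83530)·0.174644 = 30.1031 °C.

30.10 °C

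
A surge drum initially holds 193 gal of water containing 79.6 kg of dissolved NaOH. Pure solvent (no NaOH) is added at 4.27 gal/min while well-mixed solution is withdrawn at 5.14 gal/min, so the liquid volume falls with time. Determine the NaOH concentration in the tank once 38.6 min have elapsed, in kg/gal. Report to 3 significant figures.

0.161 kg/gal

Total volume: dV/dt = Q_in − Q_out = -0.87000 gal/min, so V(t) = 193 − 0.87000 t and V(38.6) = 159.42 gal.
Species balance (pure solvent in): dm/dt = −Q_out · m/V(t).
dm/m = −Q_out dt/(V₀ − 0.87000 t); integrating gives ln(m/m₀) = −(Q_out/(Q_in−Q_out)) ln(V/V₀).
m = m₀ (V₀/V)^(Q_out/(Q_in−Q_out)) = 79.6 × (193/159.42)^(-5.9080) = 25.729 kg.
C = m/V = 25.729/159.42 = 0.16139 kg/gal.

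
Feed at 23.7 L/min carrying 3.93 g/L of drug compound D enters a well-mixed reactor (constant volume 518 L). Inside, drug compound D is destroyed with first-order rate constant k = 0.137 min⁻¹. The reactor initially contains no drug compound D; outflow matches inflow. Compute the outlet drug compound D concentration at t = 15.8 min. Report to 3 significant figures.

0.929 g/L

V dC/dt = Q(C_in − C) − k V C.
dC/dt = (Q/V) C_in − (Q/V + k) C; effective rate a = Q/V + k = 0.045753 + 0.137 = 0.18275 min⁻¹.
C_ss = Q C_in/(Q + kV) = 0.98389 g/L; C(t) = C_ss + (C₀ − C_ss) e^(−a t).
C(15.8) = 0.98389 + (-0.98389)·e^(−0.18275·15.8) = 0.98389 + (-0.98389)·0.055716 = 0.92907 g/L.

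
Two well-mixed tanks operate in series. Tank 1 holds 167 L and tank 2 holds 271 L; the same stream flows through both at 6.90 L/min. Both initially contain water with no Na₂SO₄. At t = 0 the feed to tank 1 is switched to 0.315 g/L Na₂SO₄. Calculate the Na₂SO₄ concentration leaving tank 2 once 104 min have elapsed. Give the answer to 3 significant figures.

Time constants: τᵢ = Vᵢ/Q for each well-mixed tank.
τ₁ = 167/6.90 = 24.203 min; τ₂ = 271/6.90 = 39.275 min.
Solving the cascade with C₁(0)=C₂(0)=0 gives C₂(t) = C_in[1 − (τ₁ e^(−t/τ₁) − τ₂ e^(−t/τ₂))/(τ₁ − τ₂)].
At t = 104: e^(−t/τ₁) = 0.013609, e^(−t/τ₂) = 0.070795.
C₂ = 0.315·[1 − (24.203·0.013609 − 39.275·0.070795)/(-15.072)] = 0.315·0.83738 = 0.26377 g/L.

0.264 g/L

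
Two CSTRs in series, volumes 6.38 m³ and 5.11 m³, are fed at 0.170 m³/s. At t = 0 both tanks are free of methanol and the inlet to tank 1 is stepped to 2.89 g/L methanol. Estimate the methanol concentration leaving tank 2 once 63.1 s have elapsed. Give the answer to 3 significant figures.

1.61 g/L

Species balance on tank i: dCᵢ/dt = (Cᵢ₋₁ − Cᵢ)/τᵢ with τᵢ = Vᵢ/Q.
τ₁ = 6.38/0.170 = 37.529 s; τ₂ = 5.11/0.170 = 30.059 s.
Solving the cascade with C₁(0)=C₂(0)=0 gives C₂(t) = C_in[1 − (τ₁ e^(−t/τ₁) − τ₂ e^(−t/τ₂))/(τ₁ − τ₂)].
At t = 63.1: e^(−t/τ₁) = 0.18612, e^(−t/τ₂) = 0.12255.
C₂ = 2.89·[1 − (37.529·0.18612 − 30.059·0.12255)/(7.4706)] = 2.89·0.55809 = 1.6129 g/L.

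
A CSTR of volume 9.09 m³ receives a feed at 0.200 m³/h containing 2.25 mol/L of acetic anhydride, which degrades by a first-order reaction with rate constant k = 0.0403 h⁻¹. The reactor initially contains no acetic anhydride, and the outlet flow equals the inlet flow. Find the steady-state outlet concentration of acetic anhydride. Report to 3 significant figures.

Accumulation = in − out − consumed: V dC/dt = Q C_in − Q C − k V C.
Steady state (dC/dt = 0): C_ss = Q C_in/(Q + kV) = C_in/(1 + kV/Q).
C_ss = 0.200·2.25/(0.200 + 0.0403·9.09) = 0.45000/0.56633 = 0.79459 mol/L.

0.795 mol/L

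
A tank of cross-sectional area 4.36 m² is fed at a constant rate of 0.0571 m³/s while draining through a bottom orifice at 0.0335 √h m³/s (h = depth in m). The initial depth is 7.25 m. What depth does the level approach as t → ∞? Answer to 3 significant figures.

2.91 m

Unsteady balance on liquid volume: A dh/dt = Q_in − 0.0335 √h. At steady state dh/dt = 0:
Q_in = 0.0335 √h_ss ⇒ √h_ss = 0.0571/0.0335 = 1.7045.
h_ss = 1.7045² = 2.9052 m. (Since h₀ = 7.25 m > h_ss, the level will fall toward this value.)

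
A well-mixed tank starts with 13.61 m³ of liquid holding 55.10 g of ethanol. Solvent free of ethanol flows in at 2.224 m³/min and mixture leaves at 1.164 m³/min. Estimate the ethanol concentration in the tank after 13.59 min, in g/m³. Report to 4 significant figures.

0.8901 g/m³

Total volume: dV/dt = Q_in − Q_out = 1.06000 m³/min, so V(t) = 13.61 + 1.06000 t and V(13.59) = 28.0154 m³.
No ethanol enters, so dm/dt = −Q_out · (m/V).
dm/m = −Q_out dt/(V₀ + 1.06000 t); integrating gives ln(m/m₀) = −(Q_out/(Q_in−Q_out)) ln(V/V₀).
m = m₀ (V₀/V)^(Q_out/(Q_in−Q_out)) = 55.10 × (13.61/28.0154)^(1.09811) = 24.9374 g.
C = m/V = 24.9374/28.0154 = 0.890131 g/m³.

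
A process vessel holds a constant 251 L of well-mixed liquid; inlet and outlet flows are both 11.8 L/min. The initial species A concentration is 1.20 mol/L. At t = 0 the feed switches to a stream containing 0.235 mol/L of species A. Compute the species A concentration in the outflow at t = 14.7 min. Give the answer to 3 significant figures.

Transient balance on the dissolved component: V dC/dt = Q(C_in − C).
Time constant τ = V/Q = 251/11.8 = 21.271 min.
Integrating: C(t) = C_in + (C₀ − C_in) e^(−t/τ).
C(14.7) = 0.235 + (1.20 − 0.235)·e^(−14.7/21.271) = 0.235 + (0.96500)·0.50104 = 0.71850 mol/L.

0.719 mol/L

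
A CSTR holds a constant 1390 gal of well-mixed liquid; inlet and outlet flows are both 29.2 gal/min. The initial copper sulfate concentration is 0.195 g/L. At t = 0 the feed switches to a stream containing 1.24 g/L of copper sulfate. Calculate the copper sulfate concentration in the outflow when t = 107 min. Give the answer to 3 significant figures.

1.13 g/L

Accumulation = in − out for the solute gives V dC/dt = Q(C_in − C).
So dC/dt = (C_in − C)/τ with τ = V/Q = 1390/29.2 = 47.603 min.
This is linear first-order; C(t) = C_in + (C₀ − C_in) e^(−t/τ).
C(107) = 1.24 + (0.195 − 1.24)·e^(−107/47.603) = 1.24 + (-1.0450)·0.10563 = 1.1296 g/L.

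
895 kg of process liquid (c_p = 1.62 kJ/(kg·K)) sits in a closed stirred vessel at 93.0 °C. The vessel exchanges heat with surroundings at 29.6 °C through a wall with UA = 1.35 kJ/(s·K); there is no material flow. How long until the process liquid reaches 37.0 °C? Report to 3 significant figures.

2310 s

Lumped-capacitance energy balance: M c_p dT/dt = UA(T_amb − T).
τ = M c_p/UA = 1074.0 s; T_ss = T_amb = 29.600 °C.
T(t) = T_ss + (T₀ − T_ss)e^(−t/τ); set T = 37.0:
t = −τ ln[(T − T_ss)/(T₀ − T_ss)] = −1074.0 · ln(0.11672) = 2306.9 s.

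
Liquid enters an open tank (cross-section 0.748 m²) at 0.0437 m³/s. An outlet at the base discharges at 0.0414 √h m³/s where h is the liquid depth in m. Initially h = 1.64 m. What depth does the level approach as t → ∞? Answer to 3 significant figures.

1.11 m

Level balance: A dh/dt = 0.0437 − 0.0414 √h. Setting dh/dt = 0:
Q_in = 0.0414 √h_ss ⇒ √h_ss = 0.0437/0.0414 = 1.0556.
h_ss = 1.0556² = 1.1142 m. (Since h₀ = 1.64 m > h_ss, the level will fall toward this value.)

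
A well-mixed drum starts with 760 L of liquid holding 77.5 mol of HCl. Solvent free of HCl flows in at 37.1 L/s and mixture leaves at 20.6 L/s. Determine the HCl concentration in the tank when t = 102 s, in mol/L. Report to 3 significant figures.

0.00738 mol/L

Total volume: dV/dt = Q_in − Q_out = 16.500 L/s, so V(t) = 760 + 16.500 t and V(102) = 2443.0 L.
No HCl enters, so dm/dt = −Q_out · (m/V).
Separate: dm/m = −Q_out dt/V(t) ⇒ ln(m/m₀) = −(Q_out/(Q_in−Q_out)) ln(V/V₀).
m = m₀ (V₀/V)^(Q_out/(Q_in−Q_out)) = 77.5 × (760/2443.0)^(1.2485) = 18.038 mol.
C = m/V = 18.038/2443.0 = 0.0073834 mol/L.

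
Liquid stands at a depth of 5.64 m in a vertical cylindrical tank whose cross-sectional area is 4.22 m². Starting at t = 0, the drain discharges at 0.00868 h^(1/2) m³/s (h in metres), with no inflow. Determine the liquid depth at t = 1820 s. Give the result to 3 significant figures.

Unsteady balance on liquid volume: A dh/dt = −0.00868 √h.
Separate and integrate: 2(√h − √h₀) = −(0.00868/A) t.
√h = √5.64 − 0.00868·1820/(2·4.22) = 2.3749 − 1.8718 = 0.50311.
h = 0.50311² = 0.25312 m.

0.253 m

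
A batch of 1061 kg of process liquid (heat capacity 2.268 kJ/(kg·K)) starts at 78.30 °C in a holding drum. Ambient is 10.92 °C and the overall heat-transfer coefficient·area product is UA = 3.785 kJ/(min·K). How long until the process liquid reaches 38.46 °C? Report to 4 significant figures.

568.8 min

M c_p dT/dt = −UA(T − T_amb).
τ = M c_p/UA = 635.759 min; T_ss = T_amb = 10.9200 °C.
T(t) = T_ss + (T₀ − T_ss)e^(−t/τ); set T = 38.46:
t = −τ ln[(T − T_ss)/(T₀ − T_ss)] = −635.759 · ln(0.408727) = 568.819 min.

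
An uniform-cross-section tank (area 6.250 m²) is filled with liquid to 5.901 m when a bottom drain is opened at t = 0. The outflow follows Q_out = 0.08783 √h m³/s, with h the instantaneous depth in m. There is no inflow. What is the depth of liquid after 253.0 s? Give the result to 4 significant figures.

With no inflow, A dh/dt = −0.08783 √h.
∫ h^(−1/2) dh = −(0.08783/A) ∫ dt, giving 2√h = 2√h₀ − (0.08783/A) t.
√h = √5.901 − 0.08783·253.0/(2·6.250) = 2.42920 − 1.77768 = 0.651518.
h = 0.651518² = 0.424476 m.

0.4245 m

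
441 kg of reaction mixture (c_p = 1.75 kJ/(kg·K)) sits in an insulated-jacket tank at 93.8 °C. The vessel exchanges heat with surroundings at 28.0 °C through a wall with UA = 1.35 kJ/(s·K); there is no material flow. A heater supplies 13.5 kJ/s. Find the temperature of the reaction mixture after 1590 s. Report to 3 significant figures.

41.5 °C

Heat balance on the well-mixed liquid: M c_p dT/dt = −UA(T − T_amb) + Q̇.
dT/dt = (T_ss − T)/τ with T_ss = T_amb + Q̇/UA = 28.0 + 13.5/1.35 = 38.000 °C, τ = M c_p/UA = 441·1.75/1.35 = 571.67 s.
This is linear first-order; T(t) = T_ss + (T₀ − T_ss) e^(−t/τ).
T(1590) = 38.000 + (55.800)·0.061955 = 41.457 °C.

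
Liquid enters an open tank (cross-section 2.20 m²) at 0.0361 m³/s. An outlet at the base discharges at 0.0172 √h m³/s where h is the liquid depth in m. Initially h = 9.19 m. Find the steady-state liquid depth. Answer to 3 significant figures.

Level balance: A dh/dt = 0.0361 − 0.0172 √h. Setting dh/dt = 0:
Q_in = 0.0172 √h_ss ⇒ √h_ss = 0.0361/0.0172 = 2.0988.
h_ss = 2.0988² = 4.4051 m. (Since h₀ = 9.19 m > h_ss, the level will fall toward this value.)

4.41 m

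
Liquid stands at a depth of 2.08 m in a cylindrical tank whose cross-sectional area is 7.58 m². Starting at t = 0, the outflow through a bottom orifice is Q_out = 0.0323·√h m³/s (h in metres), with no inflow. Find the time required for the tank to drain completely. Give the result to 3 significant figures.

Volume balance on the tank: A dh/dt = −0.0323 √h.
∫ h^(−1/2) dh = −(0.0323/A) ∫ dt, giving 2√h = 2√h₀ − (0.0323/A) t.
Tank is empty when √h = 0: t_empty = 2A√h₀/0.0323.
t_empty = 2·7.58·√2.08/0.0323 = 15.160·1.4422/0.0323 = 676.91 s.

677 s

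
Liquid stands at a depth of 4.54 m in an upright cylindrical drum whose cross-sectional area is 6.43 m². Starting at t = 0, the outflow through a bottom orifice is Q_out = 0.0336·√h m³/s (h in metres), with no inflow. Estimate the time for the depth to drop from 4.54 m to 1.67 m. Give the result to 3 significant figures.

With no inflow, A dh/dt = −0.0336 √h.
∫ h^(−1/2) dh = −(0.0336/A) ∫ dt, giving 2√h = 2√h₀ − (0.0336/A) t.
t = 2A(√h₀ − √h)/0.0336 = 2·6.43·(√4.54 − √1.67)/0.0336
  = 12.860 × (2.1307 − 1.2923) / 0.0336 = 320.90 s.

321 s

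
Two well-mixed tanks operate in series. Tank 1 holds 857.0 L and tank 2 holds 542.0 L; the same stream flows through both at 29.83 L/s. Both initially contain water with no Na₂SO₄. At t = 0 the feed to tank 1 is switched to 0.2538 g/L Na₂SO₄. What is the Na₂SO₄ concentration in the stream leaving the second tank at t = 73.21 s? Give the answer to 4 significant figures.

0.2076 g/L

Each tank obeys Vᵢ dCᵢ/dt = Q(Cᵢ₋₁ − Cᵢ), so τᵢ = Vᵢ/Q.
τ₁ = 857.0/29.83 = 28.7295 s; τ₂ = 542.0/29.83 = 18.1696 s.
Solving the cascade with C₁(0)=C₂(0)=0 gives C₂(t) = C_in[1 − (τ₁ e^(−t/τ₁) − τ₂ e^(−t/τ₂))/(τ₁ − τ₂)].
At t = 73.21: e^(−t/τ₁) = 0.0782181, e^(−t/τ₂) = 0.0177876.
C₂ = 0.2538·[1 − (28.7295·0.0782181 − 18.1696·0.0177876)/(10.5598)] = 0.2538·0.817803 = 0.207558 g/L.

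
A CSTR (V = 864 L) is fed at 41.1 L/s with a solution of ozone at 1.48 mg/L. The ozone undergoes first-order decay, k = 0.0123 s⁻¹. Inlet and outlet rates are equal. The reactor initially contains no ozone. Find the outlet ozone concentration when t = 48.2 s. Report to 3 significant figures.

1.11 mg/L

V dC/dt = Q(C_in − C) − k V C.
dC/dt = (Q/V) C_in − (Q/V + k) C; effective rate a = Q/V + k = 0.047569 + 0.0123 = 0.059869 s⁻¹.
C_ss = Q C_in/(Q + kV) = 1.1759 mg/L; C(t) = C_ss + (C₀ − C_ss) e^(−a t).
C(48.2) = 1.1759 + (-1.1759)·e^(−0.059869·48.2) = 1.1759 + (-1.1759)·0.055815 = 1.1103 mg/L.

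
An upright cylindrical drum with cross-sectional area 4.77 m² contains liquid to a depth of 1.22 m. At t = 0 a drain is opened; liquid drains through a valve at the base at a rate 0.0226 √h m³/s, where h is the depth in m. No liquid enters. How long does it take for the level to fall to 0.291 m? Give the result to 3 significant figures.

239 s

Volume balance on the tank: A dh/dt = −0.0226 √h.
This is separable: 2 d(√h)/dt = −0.0226/A, so √h = √h₀ − (0.0226/(2A)) t.
t = 2A(√h₀ − √h)/0.0226 = 2·4.77·(√1.22 − √0.291)/0.0226
  = 9.5400 × (1.1045 − 0.53944) / 0.0226 = 238.54 s.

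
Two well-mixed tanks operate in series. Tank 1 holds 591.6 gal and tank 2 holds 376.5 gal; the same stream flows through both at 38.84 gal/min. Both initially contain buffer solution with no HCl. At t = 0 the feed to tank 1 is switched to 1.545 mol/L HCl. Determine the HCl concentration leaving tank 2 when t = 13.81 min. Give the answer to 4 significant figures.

0.4795 mol/L

Species balance on tank i: dCᵢ/dt = (Cᵢ₋₁ − Cᵢ)/τᵢ with τᵢ = Vᵢ/Q.
τ₁ = 591.6/38.84 = 15.2317 min; τ₂ = 376.5/38.84 = 9.69361 min.
Solving the cascade with C₁(0)=C₂(0)=0 gives C₂(t) = C_in[1 − (τ₁ e^(−t/τ₁) − τ₂ e^(−t/τ₂))/(τ₁ − τ₂)].
At t = 13.81: e^(−t/τ₁) = 0.403871, e^(−t/τ₂) = 0.240593.
C₂ = 1.545·[1 − (15.2317·0.403871 − 9.69361·0.240593)/(5.53811)] = 1.545·0.310336 = 0.479469 mol/L.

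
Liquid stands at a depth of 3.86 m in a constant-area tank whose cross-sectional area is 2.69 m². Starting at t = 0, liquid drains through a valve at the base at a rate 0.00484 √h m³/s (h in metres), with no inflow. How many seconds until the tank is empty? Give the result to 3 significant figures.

Unsteady balance on liquid volume: A dh/dt = −0.00484 √h.
Separate and integrate: 2(√h − √h₀) = −(0.00484/A) t.
Set h = 0: 2√h₀ = (0.00484/A) t_empty ⇒ t_empty = 2A√h₀/0.00484.
t_empty = 2·2.69·√3.86/0.00484 = 5.3800·1.9647/0.00484 = 2183.9 s.

2180 s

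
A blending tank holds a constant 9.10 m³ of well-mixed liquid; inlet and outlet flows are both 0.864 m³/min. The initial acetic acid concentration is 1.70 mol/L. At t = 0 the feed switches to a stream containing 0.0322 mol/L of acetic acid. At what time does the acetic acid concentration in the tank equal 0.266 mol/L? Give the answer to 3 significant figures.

Accumulation = in − out for the solute gives V dC/dt = Q(C_in − C), so τ = V/Q = 10.532 min.
C(t) = C_in + (C₀ − C_in) e^(−t/τ). Set C = 0.266 and solve for t:
e^(−t/τ) = (C − C_in)/(C₀ − C_in) = (0.266 − 0.0322)/(1.70 − 0.0322) = 0.14018
t = −τ ln(…) = 10.532 × 1.9648 = 20.694 min.

20.7 min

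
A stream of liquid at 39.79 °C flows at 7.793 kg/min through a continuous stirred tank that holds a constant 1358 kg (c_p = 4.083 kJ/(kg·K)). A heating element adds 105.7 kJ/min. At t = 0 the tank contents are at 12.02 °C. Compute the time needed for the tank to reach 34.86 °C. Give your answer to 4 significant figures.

231.2 min

Heat balance on the well-mixed liquid: M c_p dT/dt = ṁ c_p (T_in − T) + 105.7.
τ = M/ṁ = 174.259 min; T_ss = T_in + Q̇/(ṁ c_p) = 43.1119 °C.
T(t) = T_ss + (T₀ − T_ss) e^(−t/τ). Set T = 34.86:
e^(−t/τ) = (34.86 − 43.1119)/(12.02 − 43.1119) = 0.265404
t = −174.259 · ln(0.265404) = 231.155 min.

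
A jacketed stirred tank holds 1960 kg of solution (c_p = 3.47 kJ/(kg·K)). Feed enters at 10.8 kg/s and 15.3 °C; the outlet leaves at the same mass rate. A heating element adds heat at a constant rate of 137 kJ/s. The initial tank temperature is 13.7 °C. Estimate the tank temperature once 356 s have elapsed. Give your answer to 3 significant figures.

18.2 °C

M c_p dT/dt = ṁ c_p (T_in − T) + Q̇.
τ = M/ṁ = 181.48 s; T_ss = T_in + Q̇/(ṁ c_p) = 15.3 + 137/(10.8·3.47) = 18.956 °C.
This is linear first-order; T(t) = T_ss + (T₀ − T_ss) e^(−t/τ).
T(356) = 18.956 + (-5.2557)·e^(−356/181.48) = 18.956 + (-5.2557)·0.14063 = 18.217 °C.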